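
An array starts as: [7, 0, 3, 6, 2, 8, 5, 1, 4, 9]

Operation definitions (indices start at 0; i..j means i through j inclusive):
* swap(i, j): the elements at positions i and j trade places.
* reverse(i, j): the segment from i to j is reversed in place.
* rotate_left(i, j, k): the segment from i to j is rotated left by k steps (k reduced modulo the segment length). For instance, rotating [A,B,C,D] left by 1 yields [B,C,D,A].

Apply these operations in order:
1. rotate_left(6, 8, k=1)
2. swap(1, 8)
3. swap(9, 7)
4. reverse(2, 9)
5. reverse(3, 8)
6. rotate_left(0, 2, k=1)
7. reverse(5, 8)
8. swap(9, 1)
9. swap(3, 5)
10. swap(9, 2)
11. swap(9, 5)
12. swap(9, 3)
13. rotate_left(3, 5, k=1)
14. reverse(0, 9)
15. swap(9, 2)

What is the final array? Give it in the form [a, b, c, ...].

Answer: [0, 8, 5, 9, 6, 7, 2, 4, 3, 1]

Derivation:
After 1 (rotate_left(6, 8, k=1)): [7, 0, 3, 6, 2, 8, 1, 4, 5, 9]
After 2 (swap(1, 8)): [7, 5, 3, 6, 2, 8, 1, 4, 0, 9]
After 3 (swap(9, 7)): [7, 5, 3, 6, 2, 8, 1, 9, 0, 4]
After 4 (reverse(2, 9)): [7, 5, 4, 0, 9, 1, 8, 2, 6, 3]
After 5 (reverse(3, 8)): [7, 5, 4, 6, 2, 8, 1, 9, 0, 3]
After 6 (rotate_left(0, 2, k=1)): [5, 4, 7, 6, 2, 8, 1, 9, 0, 3]
After 7 (reverse(5, 8)): [5, 4, 7, 6, 2, 0, 9, 1, 8, 3]
After 8 (swap(9, 1)): [5, 3, 7, 6, 2, 0, 9, 1, 8, 4]
After 9 (swap(3, 5)): [5, 3, 7, 0, 2, 6, 9, 1, 8, 4]
After 10 (swap(9, 2)): [5, 3, 4, 0, 2, 6, 9, 1, 8, 7]
After 11 (swap(9, 5)): [5, 3, 4, 0, 2, 7, 9, 1, 8, 6]
After 12 (swap(9, 3)): [5, 3, 4, 6, 2, 7, 9, 1, 8, 0]
After 13 (rotate_left(3, 5, k=1)): [5, 3, 4, 2, 7, 6, 9, 1, 8, 0]
After 14 (reverse(0, 9)): [0, 8, 1, 9, 6, 7, 2, 4, 3, 5]
After 15 (swap(9, 2)): [0, 8, 5, 9, 6, 7, 2, 4, 3, 1]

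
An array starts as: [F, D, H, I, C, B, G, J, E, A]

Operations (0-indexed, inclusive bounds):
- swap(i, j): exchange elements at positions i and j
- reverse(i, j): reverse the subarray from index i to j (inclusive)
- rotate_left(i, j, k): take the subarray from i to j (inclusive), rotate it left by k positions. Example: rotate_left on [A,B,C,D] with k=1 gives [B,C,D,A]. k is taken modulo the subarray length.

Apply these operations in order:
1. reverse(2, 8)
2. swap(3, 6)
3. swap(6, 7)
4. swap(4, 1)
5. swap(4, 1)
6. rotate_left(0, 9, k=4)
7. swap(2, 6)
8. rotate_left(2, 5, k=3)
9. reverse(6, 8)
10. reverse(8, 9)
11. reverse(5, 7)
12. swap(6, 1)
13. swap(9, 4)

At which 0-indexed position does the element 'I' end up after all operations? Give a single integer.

Answer: 4

Derivation:
After 1 (reverse(2, 8)): [F, D, E, J, G, B, C, I, H, A]
After 2 (swap(3, 6)): [F, D, E, C, G, B, J, I, H, A]
After 3 (swap(6, 7)): [F, D, E, C, G, B, I, J, H, A]
After 4 (swap(4, 1)): [F, G, E, C, D, B, I, J, H, A]
After 5 (swap(4, 1)): [F, D, E, C, G, B, I, J, H, A]
After 6 (rotate_left(0, 9, k=4)): [G, B, I, J, H, A, F, D, E, C]
After 7 (swap(2, 6)): [G, B, F, J, H, A, I, D, E, C]
After 8 (rotate_left(2, 5, k=3)): [G, B, A, F, J, H, I, D, E, C]
After 9 (reverse(6, 8)): [G, B, A, F, J, H, E, D, I, C]
After 10 (reverse(8, 9)): [G, B, A, F, J, H, E, D, C, I]
After 11 (reverse(5, 7)): [G, B, A, F, J, D, E, H, C, I]
After 12 (swap(6, 1)): [G, E, A, F, J, D, B, H, C, I]
After 13 (swap(9, 4)): [G, E, A, F, I, D, B, H, C, J]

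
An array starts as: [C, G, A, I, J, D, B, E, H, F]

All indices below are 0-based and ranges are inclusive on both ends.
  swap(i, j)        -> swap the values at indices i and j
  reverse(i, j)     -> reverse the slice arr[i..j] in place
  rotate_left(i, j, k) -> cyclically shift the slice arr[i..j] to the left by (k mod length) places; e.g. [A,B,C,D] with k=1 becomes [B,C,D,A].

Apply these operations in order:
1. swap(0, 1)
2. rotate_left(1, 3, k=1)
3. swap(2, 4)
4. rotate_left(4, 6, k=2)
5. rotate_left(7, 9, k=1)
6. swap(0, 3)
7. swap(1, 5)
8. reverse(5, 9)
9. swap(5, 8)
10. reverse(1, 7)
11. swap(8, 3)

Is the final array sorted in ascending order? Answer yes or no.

Answer: no

Derivation:
After 1 (swap(0, 1)): [G, C, A, I, J, D, B, E, H, F]
After 2 (rotate_left(1, 3, k=1)): [G, A, I, C, J, D, B, E, H, F]
After 3 (swap(2, 4)): [G, A, J, C, I, D, B, E, H, F]
After 4 (rotate_left(4, 6, k=2)): [G, A, J, C, B, I, D, E, H, F]
After 5 (rotate_left(7, 9, k=1)): [G, A, J, C, B, I, D, H, F, E]
After 6 (swap(0, 3)): [C, A, J, G, B, I, D, H, F, E]
After 7 (swap(1, 5)): [C, I, J, G, B, A, D, H, F, E]
After 8 (reverse(5, 9)): [C, I, J, G, B, E, F, H, D, A]
After 9 (swap(5, 8)): [C, I, J, G, B, D, F, H, E, A]
After 10 (reverse(1, 7)): [C, H, F, D, B, G, J, I, E, A]
After 11 (swap(8, 3)): [C, H, F, E, B, G, J, I, D, A]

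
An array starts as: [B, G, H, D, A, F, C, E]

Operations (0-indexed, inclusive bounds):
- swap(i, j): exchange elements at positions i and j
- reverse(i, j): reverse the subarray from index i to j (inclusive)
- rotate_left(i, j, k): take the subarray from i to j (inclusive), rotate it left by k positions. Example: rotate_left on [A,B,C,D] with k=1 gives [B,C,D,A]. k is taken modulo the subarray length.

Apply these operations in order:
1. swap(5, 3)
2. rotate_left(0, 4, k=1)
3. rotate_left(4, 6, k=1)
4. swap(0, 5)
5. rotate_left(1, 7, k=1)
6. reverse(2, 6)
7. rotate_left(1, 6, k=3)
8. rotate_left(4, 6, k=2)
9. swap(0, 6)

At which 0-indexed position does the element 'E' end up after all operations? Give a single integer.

After 1 (swap(5, 3)): [B, G, H, F, A, D, C, E]
After 2 (rotate_left(0, 4, k=1)): [G, H, F, A, B, D, C, E]
After 3 (rotate_left(4, 6, k=1)): [G, H, F, A, D, C, B, E]
After 4 (swap(0, 5)): [C, H, F, A, D, G, B, E]
After 5 (rotate_left(1, 7, k=1)): [C, F, A, D, G, B, E, H]
After 6 (reverse(2, 6)): [C, F, E, B, G, D, A, H]
After 7 (rotate_left(1, 6, k=3)): [C, G, D, A, F, E, B, H]
After 8 (rotate_left(4, 6, k=2)): [C, G, D, A, B, F, E, H]
After 9 (swap(0, 6)): [E, G, D, A, B, F, C, H]

Answer: 0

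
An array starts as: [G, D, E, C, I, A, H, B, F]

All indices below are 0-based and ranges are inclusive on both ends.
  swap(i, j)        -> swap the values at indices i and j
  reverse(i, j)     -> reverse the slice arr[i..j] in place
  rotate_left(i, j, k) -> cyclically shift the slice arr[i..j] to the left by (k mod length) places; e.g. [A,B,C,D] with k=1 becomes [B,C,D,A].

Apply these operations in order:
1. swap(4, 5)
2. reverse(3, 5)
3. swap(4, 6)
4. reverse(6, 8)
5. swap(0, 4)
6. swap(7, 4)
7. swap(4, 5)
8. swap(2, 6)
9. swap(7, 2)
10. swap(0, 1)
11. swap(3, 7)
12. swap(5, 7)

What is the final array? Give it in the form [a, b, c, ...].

Answer: [D, H, G, F, C, I, E, B, A]

Derivation:
After 1 (swap(4, 5)): [G, D, E, C, A, I, H, B, F]
After 2 (reverse(3, 5)): [G, D, E, I, A, C, H, B, F]
After 3 (swap(4, 6)): [G, D, E, I, H, C, A, B, F]
After 4 (reverse(6, 8)): [G, D, E, I, H, C, F, B, A]
After 5 (swap(0, 4)): [H, D, E, I, G, C, F, B, A]
After 6 (swap(7, 4)): [H, D, E, I, B, C, F, G, A]
After 7 (swap(4, 5)): [H, D, E, I, C, B, F, G, A]
After 8 (swap(2, 6)): [H, D, F, I, C, B, E, G, A]
After 9 (swap(7, 2)): [H, D, G, I, C, B, E, F, A]
After 10 (swap(0, 1)): [D, H, G, I, C, B, E, F, A]
After 11 (swap(3, 7)): [D, H, G, F, C, B, E, I, A]
After 12 (swap(5, 7)): [D, H, G, F, C, I, E, B, A]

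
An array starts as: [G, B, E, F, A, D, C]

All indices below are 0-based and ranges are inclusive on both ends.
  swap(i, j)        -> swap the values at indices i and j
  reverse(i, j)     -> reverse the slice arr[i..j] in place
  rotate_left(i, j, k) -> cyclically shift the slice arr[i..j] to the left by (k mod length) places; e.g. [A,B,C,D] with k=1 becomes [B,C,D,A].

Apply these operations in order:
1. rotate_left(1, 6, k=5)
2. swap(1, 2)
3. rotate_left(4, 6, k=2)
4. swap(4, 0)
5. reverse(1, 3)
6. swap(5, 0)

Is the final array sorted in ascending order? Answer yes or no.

After 1 (rotate_left(1, 6, k=5)): [G, C, B, E, F, A, D]
After 2 (swap(1, 2)): [G, B, C, E, F, A, D]
After 3 (rotate_left(4, 6, k=2)): [G, B, C, E, D, F, A]
After 4 (swap(4, 0)): [D, B, C, E, G, F, A]
After 5 (reverse(1, 3)): [D, E, C, B, G, F, A]
After 6 (swap(5, 0)): [F, E, C, B, G, D, A]

Answer: no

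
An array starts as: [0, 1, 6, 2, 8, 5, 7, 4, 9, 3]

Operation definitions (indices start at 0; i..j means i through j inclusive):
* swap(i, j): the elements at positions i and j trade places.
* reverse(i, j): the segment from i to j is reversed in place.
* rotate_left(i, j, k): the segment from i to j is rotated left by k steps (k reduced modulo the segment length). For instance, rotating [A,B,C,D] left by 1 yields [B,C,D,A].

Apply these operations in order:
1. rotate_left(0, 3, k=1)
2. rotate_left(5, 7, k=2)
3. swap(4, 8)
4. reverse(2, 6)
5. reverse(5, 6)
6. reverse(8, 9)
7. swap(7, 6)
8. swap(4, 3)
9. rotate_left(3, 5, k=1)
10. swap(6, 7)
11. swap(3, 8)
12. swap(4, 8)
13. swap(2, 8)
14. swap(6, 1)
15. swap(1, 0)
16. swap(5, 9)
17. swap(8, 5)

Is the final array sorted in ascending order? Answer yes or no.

Answer: yes

Derivation:
After 1 (rotate_left(0, 3, k=1)): [1, 6, 2, 0, 8, 5, 7, 4, 9, 3]
After 2 (rotate_left(5, 7, k=2)): [1, 6, 2, 0, 8, 4, 5, 7, 9, 3]
After 3 (swap(4, 8)): [1, 6, 2, 0, 9, 4, 5, 7, 8, 3]
After 4 (reverse(2, 6)): [1, 6, 5, 4, 9, 0, 2, 7, 8, 3]
After 5 (reverse(5, 6)): [1, 6, 5, 4, 9, 2, 0, 7, 8, 3]
After 6 (reverse(8, 9)): [1, 6, 5, 4, 9, 2, 0, 7, 3, 8]
After 7 (swap(7, 6)): [1, 6, 5, 4, 9, 2, 7, 0, 3, 8]
After 8 (swap(4, 3)): [1, 6, 5, 9, 4, 2, 7, 0, 3, 8]
After 9 (rotate_left(3, 5, k=1)): [1, 6, 5, 4, 2, 9, 7, 0, 3, 8]
After 10 (swap(6, 7)): [1, 6, 5, 4, 2, 9, 0, 7, 3, 8]
After 11 (swap(3, 8)): [1, 6, 5, 3, 2, 9, 0, 7, 4, 8]
After 12 (swap(4, 8)): [1, 6, 5, 3, 4, 9, 0, 7, 2, 8]
After 13 (swap(2, 8)): [1, 6, 2, 3, 4, 9, 0, 7, 5, 8]
After 14 (swap(6, 1)): [1, 0, 2, 3, 4, 9, 6, 7, 5, 8]
After 15 (swap(1, 0)): [0, 1, 2, 3, 4, 9, 6, 7, 5, 8]
After 16 (swap(5, 9)): [0, 1, 2, 3, 4, 8, 6, 7, 5, 9]
After 17 (swap(8, 5)): [0, 1, 2, 3, 4, 5, 6, 7, 8, 9]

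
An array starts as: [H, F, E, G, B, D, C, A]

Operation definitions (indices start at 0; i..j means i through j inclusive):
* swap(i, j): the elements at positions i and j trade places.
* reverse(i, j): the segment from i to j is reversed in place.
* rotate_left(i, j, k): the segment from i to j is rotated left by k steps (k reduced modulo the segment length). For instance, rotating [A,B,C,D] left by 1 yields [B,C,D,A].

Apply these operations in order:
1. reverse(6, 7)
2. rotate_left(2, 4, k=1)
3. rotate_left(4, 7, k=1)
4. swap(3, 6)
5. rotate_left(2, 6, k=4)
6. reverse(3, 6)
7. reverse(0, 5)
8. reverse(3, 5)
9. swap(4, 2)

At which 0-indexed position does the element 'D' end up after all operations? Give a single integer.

Answer: 1

Derivation:
After 1 (reverse(6, 7)): [H, F, E, G, B, D, A, C]
After 2 (rotate_left(2, 4, k=1)): [H, F, G, B, E, D, A, C]
After 3 (rotate_left(4, 7, k=1)): [H, F, G, B, D, A, C, E]
After 4 (swap(3, 6)): [H, F, G, C, D, A, B, E]
After 5 (rotate_left(2, 6, k=4)): [H, F, B, G, C, D, A, E]
After 6 (reverse(3, 6)): [H, F, B, A, D, C, G, E]
After 7 (reverse(0, 5)): [C, D, A, B, F, H, G, E]
After 8 (reverse(3, 5)): [C, D, A, H, F, B, G, E]
After 9 (swap(4, 2)): [C, D, F, H, A, B, G, E]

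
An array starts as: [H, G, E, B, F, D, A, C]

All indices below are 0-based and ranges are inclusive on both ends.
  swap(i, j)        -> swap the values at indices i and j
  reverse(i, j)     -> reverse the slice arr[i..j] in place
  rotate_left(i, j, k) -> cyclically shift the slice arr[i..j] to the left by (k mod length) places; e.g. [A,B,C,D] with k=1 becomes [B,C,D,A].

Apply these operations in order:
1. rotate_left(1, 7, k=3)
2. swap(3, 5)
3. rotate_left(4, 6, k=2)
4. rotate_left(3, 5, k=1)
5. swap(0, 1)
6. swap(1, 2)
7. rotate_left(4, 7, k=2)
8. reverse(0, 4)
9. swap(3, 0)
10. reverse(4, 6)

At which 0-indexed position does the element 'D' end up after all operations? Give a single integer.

Answer: 0

Derivation:
After 1 (rotate_left(1, 7, k=3)): [H, F, D, A, C, G, E, B]
After 2 (swap(3, 5)): [H, F, D, G, C, A, E, B]
After 3 (rotate_left(4, 6, k=2)): [H, F, D, G, E, C, A, B]
After 4 (rotate_left(3, 5, k=1)): [H, F, D, E, C, G, A, B]
After 5 (swap(0, 1)): [F, H, D, E, C, G, A, B]
After 6 (swap(1, 2)): [F, D, H, E, C, G, A, B]
After 7 (rotate_left(4, 7, k=2)): [F, D, H, E, A, B, C, G]
After 8 (reverse(0, 4)): [A, E, H, D, F, B, C, G]
After 9 (swap(3, 0)): [D, E, H, A, F, B, C, G]
After 10 (reverse(4, 6)): [D, E, H, A, C, B, F, G]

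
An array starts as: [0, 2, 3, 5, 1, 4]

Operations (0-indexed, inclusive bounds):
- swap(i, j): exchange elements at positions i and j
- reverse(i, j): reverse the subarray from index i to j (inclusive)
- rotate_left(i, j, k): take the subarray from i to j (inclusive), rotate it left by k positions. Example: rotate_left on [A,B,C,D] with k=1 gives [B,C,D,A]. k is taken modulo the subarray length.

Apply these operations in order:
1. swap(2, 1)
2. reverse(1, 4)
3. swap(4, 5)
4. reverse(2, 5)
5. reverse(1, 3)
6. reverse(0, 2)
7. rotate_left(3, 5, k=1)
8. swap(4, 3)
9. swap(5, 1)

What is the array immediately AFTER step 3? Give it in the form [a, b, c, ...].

Answer: [0, 1, 5, 2, 4, 3]

Derivation:
After 1 (swap(2, 1)): [0, 3, 2, 5, 1, 4]
After 2 (reverse(1, 4)): [0, 1, 5, 2, 3, 4]
After 3 (swap(4, 5)): [0, 1, 5, 2, 4, 3]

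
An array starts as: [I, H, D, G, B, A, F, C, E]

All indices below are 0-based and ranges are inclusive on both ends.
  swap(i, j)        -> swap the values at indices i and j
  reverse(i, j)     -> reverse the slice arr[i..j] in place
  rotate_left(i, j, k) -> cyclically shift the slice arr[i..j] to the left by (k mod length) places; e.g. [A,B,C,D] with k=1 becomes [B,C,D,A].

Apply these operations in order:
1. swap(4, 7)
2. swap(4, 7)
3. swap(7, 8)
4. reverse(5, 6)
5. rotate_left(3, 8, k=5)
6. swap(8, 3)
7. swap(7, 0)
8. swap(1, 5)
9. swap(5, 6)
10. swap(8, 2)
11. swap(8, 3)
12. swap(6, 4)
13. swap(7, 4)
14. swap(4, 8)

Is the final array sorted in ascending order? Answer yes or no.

Answer: yes

Derivation:
After 1 (swap(4, 7)): [I, H, D, G, C, A, F, B, E]
After 2 (swap(4, 7)): [I, H, D, G, B, A, F, C, E]
After 3 (swap(7, 8)): [I, H, D, G, B, A, F, E, C]
After 4 (reverse(5, 6)): [I, H, D, G, B, F, A, E, C]
After 5 (rotate_left(3, 8, k=5)): [I, H, D, C, G, B, F, A, E]
After 6 (swap(8, 3)): [I, H, D, E, G, B, F, A, C]
After 7 (swap(7, 0)): [A, H, D, E, G, B, F, I, C]
After 8 (swap(1, 5)): [A, B, D, E, G, H, F, I, C]
After 9 (swap(5, 6)): [A, B, D, E, G, F, H, I, C]
After 10 (swap(8, 2)): [A, B, C, E, G, F, H, I, D]
After 11 (swap(8, 3)): [A, B, C, D, G, F, H, I, E]
After 12 (swap(6, 4)): [A, B, C, D, H, F, G, I, E]
After 13 (swap(7, 4)): [A, B, C, D, I, F, G, H, E]
After 14 (swap(4, 8)): [A, B, C, D, E, F, G, H, I]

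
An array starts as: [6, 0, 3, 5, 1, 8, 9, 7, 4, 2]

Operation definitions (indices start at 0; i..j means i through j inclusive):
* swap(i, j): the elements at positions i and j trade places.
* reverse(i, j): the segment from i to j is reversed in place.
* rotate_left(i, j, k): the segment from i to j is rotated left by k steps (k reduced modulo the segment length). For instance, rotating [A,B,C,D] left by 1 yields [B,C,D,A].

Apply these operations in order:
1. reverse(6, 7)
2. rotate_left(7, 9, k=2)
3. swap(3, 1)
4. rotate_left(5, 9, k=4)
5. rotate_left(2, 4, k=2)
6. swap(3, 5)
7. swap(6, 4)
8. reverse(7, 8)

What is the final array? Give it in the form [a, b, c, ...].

Answer: [6, 5, 1, 4, 8, 3, 0, 2, 7, 9]

Derivation:
After 1 (reverse(6, 7)): [6, 0, 3, 5, 1, 8, 7, 9, 4, 2]
After 2 (rotate_left(7, 9, k=2)): [6, 0, 3, 5, 1, 8, 7, 2, 9, 4]
After 3 (swap(3, 1)): [6, 5, 3, 0, 1, 8, 7, 2, 9, 4]
After 4 (rotate_left(5, 9, k=4)): [6, 5, 3, 0, 1, 4, 8, 7, 2, 9]
After 5 (rotate_left(2, 4, k=2)): [6, 5, 1, 3, 0, 4, 8, 7, 2, 9]
After 6 (swap(3, 5)): [6, 5, 1, 4, 0, 3, 8, 7, 2, 9]
After 7 (swap(6, 4)): [6, 5, 1, 4, 8, 3, 0, 7, 2, 9]
After 8 (reverse(7, 8)): [6, 5, 1, 4, 8, 3, 0, 2, 7, 9]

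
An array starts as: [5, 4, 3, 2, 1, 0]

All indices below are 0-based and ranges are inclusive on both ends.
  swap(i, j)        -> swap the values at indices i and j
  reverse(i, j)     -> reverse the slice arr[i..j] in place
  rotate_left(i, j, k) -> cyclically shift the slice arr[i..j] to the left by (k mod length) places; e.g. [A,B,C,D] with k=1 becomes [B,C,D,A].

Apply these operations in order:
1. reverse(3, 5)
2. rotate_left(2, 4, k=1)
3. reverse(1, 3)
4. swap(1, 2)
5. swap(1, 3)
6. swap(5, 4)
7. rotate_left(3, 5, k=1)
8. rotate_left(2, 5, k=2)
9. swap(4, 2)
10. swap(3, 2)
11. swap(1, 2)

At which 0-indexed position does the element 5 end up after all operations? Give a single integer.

After 1 (reverse(3, 5)): [5, 4, 3, 0, 1, 2]
After 2 (rotate_left(2, 4, k=1)): [5, 4, 0, 1, 3, 2]
After 3 (reverse(1, 3)): [5, 1, 0, 4, 3, 2]
After 4 (swap(1, 2)): [5, 0, 1, 4, 3, 2]
After 5 (swap(1, 3)): [5, 4, 1, 0, 3, 2]
After 6 (swap(5, 4)): [5, 4, 1, 0, 2, 3]
After 7 (rotate_left(3, 5, k=1)): [5, 4, 1, 2, 3, 0]
After 8 (rotate_left(2, 5, k=2)): [5, 4, 3, 0, 1, 2]
After 9 (swap(4, 2)): [5, 4, 1, 0, 3, 2]
After 10 (swap(3, 2)): [5, 4, 0, 1, 3, 2]
After 11 (swap(1, 2)): [5, 0, 4, 1, 3, 2]

Answer: 0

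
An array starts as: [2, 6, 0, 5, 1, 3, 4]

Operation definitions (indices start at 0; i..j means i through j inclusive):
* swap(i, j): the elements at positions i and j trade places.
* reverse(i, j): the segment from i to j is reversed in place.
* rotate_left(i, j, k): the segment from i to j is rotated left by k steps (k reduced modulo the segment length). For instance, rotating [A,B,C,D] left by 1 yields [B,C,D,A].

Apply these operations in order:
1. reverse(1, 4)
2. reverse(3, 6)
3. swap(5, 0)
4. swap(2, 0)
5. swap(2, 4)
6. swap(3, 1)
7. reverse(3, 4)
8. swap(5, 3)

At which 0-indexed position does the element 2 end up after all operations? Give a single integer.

Answer: 3

Derivation:
After 1 (reverse(1, 4)): [2, 1, 5, 0, 6, 3, 4]
After 2 (reverse(3, 6)): [2, 1, 5, 4, 3, 6, 0]
After 3 (swap(5, 0)): [6, 1, 5, 4, 3, 2, 0]
After 4 (swap(2, 0)): [5, 1, 6, 4, 3, 2, 0]
After 5 (swap(2, 4)): [5, 1, 3, 4, 6, 2, 0]
After 6 (swap(3, 1)): [5, 4, 3, 1, 6, 2, 0]
After 7 (reverse(3, 4)): [5, 4, 3, 6, 1, 2, 0]
After 8 (swap(5, 3)): [5, 4, 3, 2, 1, 6, 0]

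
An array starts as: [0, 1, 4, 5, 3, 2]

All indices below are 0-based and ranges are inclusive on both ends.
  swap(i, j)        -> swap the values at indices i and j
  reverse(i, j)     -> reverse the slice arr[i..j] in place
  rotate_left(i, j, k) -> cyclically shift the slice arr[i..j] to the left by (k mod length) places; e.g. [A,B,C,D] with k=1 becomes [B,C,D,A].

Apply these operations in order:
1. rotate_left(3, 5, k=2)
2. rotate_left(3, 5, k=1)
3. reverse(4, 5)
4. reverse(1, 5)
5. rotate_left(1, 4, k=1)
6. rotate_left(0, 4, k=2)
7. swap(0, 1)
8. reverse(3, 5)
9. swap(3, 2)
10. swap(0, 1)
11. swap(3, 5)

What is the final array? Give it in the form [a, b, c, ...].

Answer: [5, 4, 1, 0, 2, 3]

Derivation:
After 1 (rotate_left(3, 5, k=2)): [0, 1, 4, 2, 5, 3]
After 2 (rotate_left(3, 5, k=1)): [0, 1, 4, 5, 3, 2]
After 3 (reverse(4, 5)): [0, 1, 4, 5, 2, 3]
After 4 (reverse(1, 5)): [0, 3, 2, 5, 4, 1]
After 5 (rotate_left(1, 4, k=1)): [0, 2, 5, 4, 3, 1]
After 6 (rotate_left(0, 4, k=2)): [5, 4, 3, 0, 2, 1]
After 7 (swap(0, 1)): [4, 5, 3, 0, 2, 1]
After 8 (reverse(3, 5)): [4, 5, 3, 1, 2, 0]
After 9 (swap(3, 2)): [4, 5, 1, 3, 2, 0]
After 10 (swap(0, 1)): [5, 4, 1, 3, 2, 0]
After 11 (swap(3, 5)): [5, 4, 1, 0, 2, 3]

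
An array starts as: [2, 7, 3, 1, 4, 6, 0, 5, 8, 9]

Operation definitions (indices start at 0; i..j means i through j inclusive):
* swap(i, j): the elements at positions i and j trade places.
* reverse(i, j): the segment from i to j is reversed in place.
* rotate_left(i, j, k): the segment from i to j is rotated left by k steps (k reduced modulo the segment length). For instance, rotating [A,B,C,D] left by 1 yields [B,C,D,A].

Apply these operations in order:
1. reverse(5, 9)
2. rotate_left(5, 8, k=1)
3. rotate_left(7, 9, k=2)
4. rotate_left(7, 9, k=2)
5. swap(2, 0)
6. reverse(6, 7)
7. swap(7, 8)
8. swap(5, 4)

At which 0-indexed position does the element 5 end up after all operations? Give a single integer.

After 1 (reverse(5, 9)): [2, 7, 3, 1, 4, 9, 8, 5, 0, 6]
After 2 (rotate_left(5, 8, k=1)): [2, 7, 3, 1, 4, 8, 5, 0, 9, 6]
After 3 (rotate_left(7, 9, k=2)): [2, 7, 3, 1, 4, 8, 5, 6, 0, 9]
After 4 (rotate_left(7, 9, k=2)): [2, 7, 3, 1, 4, 8, 5, 9, 6, 0]
After 5 (swap(2, 0)): [3, 7, 2, 1, 4, 8, 5, 9, 6, 0]
After 6 (reverse(6, 7)): [3, 7, 2, 1, 4, 8, 9, 5, 6, 0]
After 7 (swap(7, 8)): [3, 7, 2, 1, 4, 8, 9, 6, 5, 0]
After 8 (swap(5, 4)): [3, 7, 2, 1, 8, 4, 9, 6, 5, 0]

Answer: 8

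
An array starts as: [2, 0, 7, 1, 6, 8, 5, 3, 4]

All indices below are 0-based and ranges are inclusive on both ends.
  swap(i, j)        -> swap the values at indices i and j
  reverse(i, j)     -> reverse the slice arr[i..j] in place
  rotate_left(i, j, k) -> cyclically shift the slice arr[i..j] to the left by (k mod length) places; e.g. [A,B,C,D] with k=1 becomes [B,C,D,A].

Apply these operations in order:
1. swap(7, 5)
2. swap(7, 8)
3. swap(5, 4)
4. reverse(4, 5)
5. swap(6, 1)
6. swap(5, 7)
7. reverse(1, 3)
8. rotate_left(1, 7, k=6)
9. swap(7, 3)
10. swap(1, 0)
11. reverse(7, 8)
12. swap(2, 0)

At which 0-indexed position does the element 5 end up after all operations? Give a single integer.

After 1 (swap(7, 5)): [2, 0, 7, 1, 6, 3, 5, 8, 4]
After 2 (swap(7, 8)): [2, 0, 7, 1, 6, 3, 5, 4, 8]
After 3 (swap(5, 4)): [2, 0, 7, 1, 3, 6, 5, 4, 8]
After 4 (reverse(4, 5)): [2, 0, 7, 1, 6, 3, 5, 4, 8]
After 5 (swap(6, 1)): [2, 5, 7, 1, 6, 3, 0, 4, 8]
After 6 (swap(5, 7)): [2, 5, 7, 1, 6, 4, 0, 3, 8]
After 7 (reverse(1, 3)): [2, 1, 7, 5, 6, 4, 0, 3, 8]
After 8 (rotate_left(1, 7, k=6)): [2, 3, 1, 7, 5, 6, 4, 0, 8]
After 9 (swap(7, 3)): [2, 3, 1, 0, 5, 6, 4, 7, 8]
After 10 (swap(1, 0)): [3, 2, 1, 0, 5, 6, 4, 7, 8]
After 11 (reverse(7, 8)): [3, 2, 1, 0, 5, 6, 4, 8, 7]
After 12 (swap(2, 0)): [1, 2, 3, 0, 5, 6, 4, 8, 7]

Answer: 4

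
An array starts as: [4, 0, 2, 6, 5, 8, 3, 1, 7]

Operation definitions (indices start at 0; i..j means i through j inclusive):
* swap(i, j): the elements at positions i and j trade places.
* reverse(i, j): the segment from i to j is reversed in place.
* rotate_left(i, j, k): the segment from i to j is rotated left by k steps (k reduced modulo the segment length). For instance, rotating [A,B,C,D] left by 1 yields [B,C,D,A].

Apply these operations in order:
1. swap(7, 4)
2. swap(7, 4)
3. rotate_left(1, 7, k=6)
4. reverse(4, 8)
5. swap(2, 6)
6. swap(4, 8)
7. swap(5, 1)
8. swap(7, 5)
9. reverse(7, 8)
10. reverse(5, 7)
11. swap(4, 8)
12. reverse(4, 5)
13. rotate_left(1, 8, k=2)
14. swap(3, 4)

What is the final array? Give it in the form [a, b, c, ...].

After 1 (swap(7, 4)): [4, 0, 2, 6, 1, 8, 3, 5, 7]
After 2 (swap(7, 4)): [4, 0, 2, 6, 5, 8, 3, 1, 7]
After 3 (rotate_left(1, 7, k=6)): [4, 1, 0, 2, 6, 5, 8, 3, 7]
After 4 (reverse(4, 8)): [4, 1, 0, 2, 7, 3, 8, 5, 6]
After 5 (swap(2, 6)): [4, 1, 8, 2, 7, 3, 0, 5, 6]
After 6 (swap(4, 8)): [4, 1, 8, 2, 6, 3, 0, 5, 7]
After 7 (swap(5, 1)): [4, 3, 8, 2, 6, 1, 0, 5, 7]
After 8 (swap(7, 5)): [4, 3, 8, 2, 6, 5, 0, 1, 7]
After 9 (reverse(7, 8)): [4, 3, 8, 2, 6, 5, 0, 7, 1]
After 10 (reverse(5, 7)): [4, 3, 8, 2, 6, 7, 0, 5, 1]
After 11 (swap(4, 8)): [4, 3, 8, 2, 1, 7, 0, 5, 6]
After 12 (reverse(4, 5)): [4, 3, 8, 2, 7, 1, 0, 5, 6]
After 13 (rotate_left(1, 8, k=2)): [4, 2, 7, 1, 0, 5, 6, 3, 8]
After 14 (swap(3, 4)): [4, 2, 7, 0, 1, 5, 6, 3, 8]

Answer: [4, 2, 7, 0, 1, 5, 6, 3, 8]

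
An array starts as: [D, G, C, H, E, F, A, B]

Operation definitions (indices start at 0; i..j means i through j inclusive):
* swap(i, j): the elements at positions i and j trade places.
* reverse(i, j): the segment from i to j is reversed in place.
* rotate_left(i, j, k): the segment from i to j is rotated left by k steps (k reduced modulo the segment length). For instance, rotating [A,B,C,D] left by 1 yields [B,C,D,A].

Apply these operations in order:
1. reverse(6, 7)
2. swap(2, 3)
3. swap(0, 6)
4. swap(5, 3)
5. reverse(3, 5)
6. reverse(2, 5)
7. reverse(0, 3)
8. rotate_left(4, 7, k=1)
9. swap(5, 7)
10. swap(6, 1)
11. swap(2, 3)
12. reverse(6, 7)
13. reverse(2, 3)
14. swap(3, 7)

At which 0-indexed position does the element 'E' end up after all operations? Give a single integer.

Answer: 0

Derivation:
After 1 (reverse(6, 7)): [D, G, C, H, E, F, B, A]
After 2 (swap(2, 3)): [D, G, H, C, E, F, B, A]
After 3 (swap(0, 6)): [B, G, H, C, E, F, D, A]
After 4 (swap(5, 3)): [B, G, H, F, E, C, D, A]
After 5 (reverse(3, 5)): [B, G, H, C, E, F, D, A]
After 6 (reverse(2, 5)): [B, G, F, E, C, H, D, A]
After 7 (reverse(0, 3)): [E, F, G, B, C, H, D, A]
After 8 (rotate_left(4, 7, k=1)): [E, F, G, B, H, D, A, C]
After 9 (swap(5, 7)): [E, F, G, B, H, C, A, D]
After 10 (swap(6, 1)): [E, A, G, B, H, C, F, D]
After 11 (swap(2, 3)): [E, A, B, G, H, C, F, D]
After 12 (reverse(6, 7)): [E, A, B, G, H, C, D, F]
After 13 (reverse(2, 3)): [E, A, G, B, H, C, D, F]
After 14 (swap(3, 7)): [E, A, G, F, H, C, D, B]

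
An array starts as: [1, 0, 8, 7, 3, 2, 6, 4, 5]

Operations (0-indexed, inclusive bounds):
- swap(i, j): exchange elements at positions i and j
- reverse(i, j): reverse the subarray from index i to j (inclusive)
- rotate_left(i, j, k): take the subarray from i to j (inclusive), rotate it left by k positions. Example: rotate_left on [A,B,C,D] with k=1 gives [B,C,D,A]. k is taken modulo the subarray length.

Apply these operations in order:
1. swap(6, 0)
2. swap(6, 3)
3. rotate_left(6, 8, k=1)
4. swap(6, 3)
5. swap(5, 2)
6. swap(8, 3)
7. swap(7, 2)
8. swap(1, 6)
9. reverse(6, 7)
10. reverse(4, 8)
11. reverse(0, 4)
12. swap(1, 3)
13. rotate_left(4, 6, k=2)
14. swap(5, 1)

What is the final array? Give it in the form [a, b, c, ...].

After 1 (swap(6, 0)): [6, 0, 8, 7, 3, 2, 1, 4, 5]
After 2 (swap(6, 3)): [6, 0, 8, 1, 3, 2, 7, 4, 5]
After 3 (rotate_left(6, 8, k=1)): [6, 0, 8, 1, 3, 2, 4, 5, 7]
After 4 (swap(6, 3)): [6, 0, 8, 4, 3, 2, 1, 5, 7]
After 5 (swap(5, 2)): [6, 0, 2, 4, 3, 8, 1, 5, 7]
After 6 (swap(8, 3)): [6, 0, 2, 7, 3, 8, 1, 5, 4]
After 7 (swap(7, 2)): [6, 0, 5, 7, 3, 8, 1, 2, 4]
After 8 (swap(1, 6)): [6, 1, 5, 7, 3, 8, 0, 2, 4]
After 9 (reverse(6, 7)): [6, 1, 5, 7, 3, 8, 2, 0, 4]
After 10 (reverse(4, 8)): [6, 1, 5, 7, 4, 0, 2, 8, 3]
After 11 (reverse(0, 4)): [4, 7, 5, 1, 6, 0, 2, 8, 3]
After 12 (swap(1, 3)): [4, 1, 5, 7, 6, 0, 2, 8, 3]
After 13 (rotate_left(4, 6, k=2)): [4, 1, 5, 7, 2, 6, 0, 8, 3]
After 14 (swap(5, 1)): [4, 6, 5, 7, 2, 1, 0, 8, 3]

Answer: [4, 6, 5, 7, 2, 1, 0, 8, 3]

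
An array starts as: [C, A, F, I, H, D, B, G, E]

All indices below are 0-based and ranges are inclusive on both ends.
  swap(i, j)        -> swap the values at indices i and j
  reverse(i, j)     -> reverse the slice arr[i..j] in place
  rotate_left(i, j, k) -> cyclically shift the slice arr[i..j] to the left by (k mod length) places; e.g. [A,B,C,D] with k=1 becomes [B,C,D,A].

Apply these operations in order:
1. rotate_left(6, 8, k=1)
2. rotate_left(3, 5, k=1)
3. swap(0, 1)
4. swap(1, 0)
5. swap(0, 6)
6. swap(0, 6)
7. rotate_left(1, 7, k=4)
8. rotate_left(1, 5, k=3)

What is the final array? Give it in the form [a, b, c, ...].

After 1 (rotate_left(6, 8, k=1)): [C, A, F, I, H, D, G, E, B]
After 2 (rotate_left(3, 5, k=1)): [C, A, F, H, D, I, G, E, B]
After 3 (swap(0, 1)): [A, C, F, H, D, I, G, E, B]
After 4 (swap(1, 0)): [C, A, F, H, D, I, G, E, B]
After 5 (swap(0, 6)): [G, A, F, H, D, I, C, E, B]
After 6 (swap(0, 6)): [C, A, F, H, D, I, G, E, B]
After 7 (rotate_left(1, 7, k=4)): [C, I, G, E, A, F, H, D, B]
After 8 (rotate_left(1, 5, k=3)): [C, A, F, I, G, E, H, D, B]

Answer: [C, A, F, I, G, E, H, D, B]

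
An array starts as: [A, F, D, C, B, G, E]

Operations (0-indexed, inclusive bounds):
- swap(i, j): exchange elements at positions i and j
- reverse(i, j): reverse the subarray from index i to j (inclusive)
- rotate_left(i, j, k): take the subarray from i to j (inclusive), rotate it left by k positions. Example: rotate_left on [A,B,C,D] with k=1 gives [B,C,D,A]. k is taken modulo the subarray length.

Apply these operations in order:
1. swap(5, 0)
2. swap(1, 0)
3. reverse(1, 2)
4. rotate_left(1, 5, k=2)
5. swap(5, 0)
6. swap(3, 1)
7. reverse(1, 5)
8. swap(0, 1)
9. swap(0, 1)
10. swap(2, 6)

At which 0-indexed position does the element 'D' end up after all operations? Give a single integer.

Answer: 6

Derivation:
After 1 (swap(5, 0)): [G, F, D, C, B, A, E]
After 2 (swap(1, 0)): [F, G, D, C, B, A, E]
After 3 (reverse(1, 2)): [F, D, G, C, B, A, E]
After 4 (rotate_left(1, 5, k=2)): [F, C, B, A, D, G, E]
After 5 (swap(5, 0)): [G, C, B, A, D, F, E]
After 6 (swap(3, 1)): [G, A, B, C, D, F, E]
After 7 (reverse(1, 5)): [G, F, D, C, B, A, E]
After 8 (swap(0, 1)): [F, G, D, C, B, A, E]
After 9 (swap(0, 1)): [G, F, D, C, B, A, E]
After 10 (swap(2, 6)): [G, F, E, C, B, A, D]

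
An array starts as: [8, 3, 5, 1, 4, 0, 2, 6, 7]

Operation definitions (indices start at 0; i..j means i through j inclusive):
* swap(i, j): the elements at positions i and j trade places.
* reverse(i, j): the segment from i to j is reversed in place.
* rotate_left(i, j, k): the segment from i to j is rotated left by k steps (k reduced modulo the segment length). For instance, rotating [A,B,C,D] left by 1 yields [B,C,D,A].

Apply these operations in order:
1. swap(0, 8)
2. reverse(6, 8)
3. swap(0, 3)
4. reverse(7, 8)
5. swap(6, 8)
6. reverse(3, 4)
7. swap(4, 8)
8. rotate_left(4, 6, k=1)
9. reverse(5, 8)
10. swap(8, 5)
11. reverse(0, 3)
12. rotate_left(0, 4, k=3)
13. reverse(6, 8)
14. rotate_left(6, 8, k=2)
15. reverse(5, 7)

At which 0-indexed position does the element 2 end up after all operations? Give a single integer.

After 1 (swap(0, 8)): [7, 3, 5, 1, 4, 0, 2, 6, 8]
After 2 (reverse(6, 8)): [7, 3, 5, 1, 4, 0, 8, 6, 2]
After 3 (swap(0, 3)): [1, 3, 5, 7, 4, 0, 8, 6, 2]
After 4 (reverse(7, 8)): [1, 3, 5, 7, 4, 0, 8, 2, 6]
After 5 (swap(6, 8)): [1, 3, 5, 7, 4, 0, 6, 2, 8]
After 6 (reverse(3, 4)): [1, 3, 5, 4, 7, 0, 6, 2, 8]
After 7 (swap(4, 8)): [1, 3, 5, 4, 8, 0, 6, 2, 7]
After 8 (rotate_left(4, 6, k=1)): [1, 3, 5, 4, 0, 6, 8, 2, 7]
After 9 (reverse(5, 8)): [1, 3, 5, 4, 0, 7, 2, 8, 6]
After 10 (swap(8, 5)): [1, 3, 5, 4, 0, 6, 2, 8, 7]
After 11 (reverse(0, 3)): [4, 5, 3, 1, 0, 6, 2, 8, 7]
After 12 (rotate_left(0, 4, k=3)): [1, 0, 4, 5, 3, 6, 2, 8, 7]
After 13 (reverse(6, 8)): [1, 0, 4, 5, 3, 6, 7, 8, 2]
After 14 (rotate_left(6, 8, k=2)): [1, 0, 4, 5, 3, 6, 2, 7, 8]
After 15 (reverse(5, 7)): [1, 0, 4, 5, 3, 7, 2, 6, 8]

Answer: 6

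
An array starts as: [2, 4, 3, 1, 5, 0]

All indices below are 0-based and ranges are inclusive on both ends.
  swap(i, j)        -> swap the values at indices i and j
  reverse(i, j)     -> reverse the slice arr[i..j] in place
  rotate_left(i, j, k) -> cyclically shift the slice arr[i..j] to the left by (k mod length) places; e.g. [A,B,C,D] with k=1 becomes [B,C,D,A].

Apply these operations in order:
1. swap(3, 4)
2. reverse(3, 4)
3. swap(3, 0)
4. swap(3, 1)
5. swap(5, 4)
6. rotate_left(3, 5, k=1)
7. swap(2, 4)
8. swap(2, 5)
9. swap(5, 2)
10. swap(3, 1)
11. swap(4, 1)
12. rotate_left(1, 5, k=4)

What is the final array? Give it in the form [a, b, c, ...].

After 1 (swap(3, 4)): [2, 4, 3, 5, 1, 0]
After 2 (reverse(3, 4)): [2, 4, 3, 1, 5, 0]
After 3 (swap(3, 0)): [1, 4, 3, 2, 5, 0]
After 4 (swap(3, 1)): [1, 2, 3, 4, 5, 0]
After 5 (swap(5, 4)): [1, 2, 3, 4, 0, 5]
After 6 (rotate_left(3, 5, k=1)): [1, 2, 3, 0, 5, 4]
After 7 (swap(2, 4)): [1, 2, 5, 0, 3, 4]
After 8 (swap(2, 5)): [1, 2, 4, 0, 3, 5]
After 9 (swap(5, 2)): [1, 2, 5, 0, 3, 4]
After 10 (swap(3, 1)): [1, 0, 5, 2, 3, 4]
After 11 (swap(4, 1)): [1, 3, 5, 2, 0, 4]
After 12 (rotate_left(1, 5, k=4)): [1, 4, 3, 5, 2, 0]

Answer: [1, 4, 3, 5, 2, 0]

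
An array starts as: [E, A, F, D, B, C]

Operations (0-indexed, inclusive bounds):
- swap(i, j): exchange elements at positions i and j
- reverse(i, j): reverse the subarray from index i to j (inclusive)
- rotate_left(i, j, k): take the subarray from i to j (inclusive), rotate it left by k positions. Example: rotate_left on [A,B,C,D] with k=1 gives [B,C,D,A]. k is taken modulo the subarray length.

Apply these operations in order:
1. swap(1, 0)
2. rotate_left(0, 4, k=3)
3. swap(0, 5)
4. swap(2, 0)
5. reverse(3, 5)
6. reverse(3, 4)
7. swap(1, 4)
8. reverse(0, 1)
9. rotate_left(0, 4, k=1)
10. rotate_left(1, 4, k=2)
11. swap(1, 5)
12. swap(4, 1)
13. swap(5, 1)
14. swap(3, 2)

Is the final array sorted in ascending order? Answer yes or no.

After 1 (swap(1, 0)): [A, E, F, D, B, C]
After 2 (rotate_left(0, 4, k=3)): [D, B, A, E, F, C]
After 3 (swap(0, 5)): [C, B, A, E, F, D]
After 4 (swap(2, 0)): [A, B, C, E, F, D]
After 5 (reverse(3, 5)): [A, B, C, D, F, E]
After 6 (reverse(3, 4)): [A, B, C, F, D, E]
After 7 (swap(1, 4)): [A, D, C, F, B, E]
After 8 (reverse(0, 1)): [D, A, C, F, B, E]
After 9 (rotate_left(0, 4, k=1)): [A, C, F, B, D, E]
After 10 (rotate_left(1, 4, k=2)): [A, B, D, C, F, E]
After 11 (swap(1, 5)): [A, E, D, C, F, B]
After 12 (swap(4, 1)): [A, F, D, C, E, B]
After 13 (swap(5, 1)): [A, B, D, C, E, F]
After 14 (swap(3, 2)): [A, B, C, D, E, F]

Answer: yes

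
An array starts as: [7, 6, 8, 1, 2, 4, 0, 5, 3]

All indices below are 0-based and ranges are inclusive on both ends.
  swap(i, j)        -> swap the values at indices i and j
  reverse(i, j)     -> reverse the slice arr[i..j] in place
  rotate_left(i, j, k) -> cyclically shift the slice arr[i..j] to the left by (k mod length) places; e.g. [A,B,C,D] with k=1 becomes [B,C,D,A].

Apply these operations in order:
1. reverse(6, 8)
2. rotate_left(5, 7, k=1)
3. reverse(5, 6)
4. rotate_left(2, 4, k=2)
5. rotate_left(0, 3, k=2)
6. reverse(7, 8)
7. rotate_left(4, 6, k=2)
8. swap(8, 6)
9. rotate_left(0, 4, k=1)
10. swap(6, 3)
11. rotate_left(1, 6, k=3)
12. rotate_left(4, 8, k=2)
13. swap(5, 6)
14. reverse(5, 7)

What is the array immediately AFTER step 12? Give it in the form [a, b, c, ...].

After 1 (reverse(6, 8)): [7, 6, 8, 1, 2, 4, 3, 5, 0]
After 2 (rotate_left(5, 7, k=1)): [7, 6, 8, 1, 2, 3, 5, 4, 0]
After 3 (reverse(5, 6)): [7, 6, 8, 1, 2, 5, 3, 4, 0]
After 4 (rotate_left(2, 4, k=2)): [7, 6, 2, 8, 1, 5, 3, 4, 0]
After 5 (rotate_left(0, 3, k=2)): [2, 8, 7, 6, 1, 5, 3, 4, 0]
After 6 (reverse(7, 8)): [2, 8, 7, 6, 1, 5, 3, 0, 4]
After 7 (rotate_left(4, 6, k=2)): [2, 8, 7, 6, 3, 1, 5, 0, 4]
After 8 (swap(8, 6)): [2, 8, 7, 6, 3, 1, 4, 0, 5]
After 9 (rotate_left(0, 4, k=1)): [8, 7, 6, 3, 2, 1, 4, 0, 5]
After 10 (swap(6, 3)): [8, 7, 6, 4, 2, 1, 3, 0, 5]
After 11 (rotate_left(1, 6, k=3)): [8, 2, 1, 3, 7, 6, 4, 0, 5]
After 12 (rotate_left(4, 8, k=2)): [8, 2, 1, 3, 4, 0, 5, 7, 6]

Answer: [8, 2, 1, 3, 4, 0, 5, 7, 6]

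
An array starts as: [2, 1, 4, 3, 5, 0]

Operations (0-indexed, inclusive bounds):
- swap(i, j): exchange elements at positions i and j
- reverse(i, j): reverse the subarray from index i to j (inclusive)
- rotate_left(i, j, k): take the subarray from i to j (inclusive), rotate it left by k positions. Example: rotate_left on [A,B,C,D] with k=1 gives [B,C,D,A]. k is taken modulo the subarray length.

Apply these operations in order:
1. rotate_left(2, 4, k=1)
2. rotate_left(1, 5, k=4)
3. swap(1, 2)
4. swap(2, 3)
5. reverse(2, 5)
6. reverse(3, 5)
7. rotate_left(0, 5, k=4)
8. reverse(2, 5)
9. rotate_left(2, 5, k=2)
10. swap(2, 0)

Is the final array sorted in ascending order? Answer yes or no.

Answer: no

Derivation:
After 1 (rotate_left(2, 4, k=1)): [2, 1, 3, 5, 4, 0]
After 2 (rotate_left(1, 5, k=4)): [2, 0, 1, 3, 5, 4]
After 3 (swap(1, 2)): [2, 1, 0, 3, 5, 4]
After 4 (swap(2, 3)): [2, 1, 3, 0, 5, 4]
After 5 (reverse(2, 5)): [2, 1, 4, 5, 0, 3]
After 6 (reverse(3, 5)): [2, 1, 4, 3, 0, 5]
After 7 (rotate_left(0, 5, k=4)): [0, 5, 2, 1, 4, 3]
After 8 (reverse(2, 5)): [0, 5, 3, 4, 1, 2]
After 9 (rotate_left(2, 5, k=2)): [0, 5, 1, 2, 3, 4]
After 10 (swap(2, 0)): [1, 5, 0, 2, 3, 4]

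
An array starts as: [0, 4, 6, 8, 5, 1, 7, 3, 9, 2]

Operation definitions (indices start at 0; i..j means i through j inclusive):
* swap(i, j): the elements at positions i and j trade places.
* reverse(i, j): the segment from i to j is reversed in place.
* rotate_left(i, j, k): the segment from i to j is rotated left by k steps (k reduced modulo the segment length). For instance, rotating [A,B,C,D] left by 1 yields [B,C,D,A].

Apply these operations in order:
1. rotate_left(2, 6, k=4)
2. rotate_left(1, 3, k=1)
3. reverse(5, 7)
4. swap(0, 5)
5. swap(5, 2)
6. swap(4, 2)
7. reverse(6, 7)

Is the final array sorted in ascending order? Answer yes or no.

Answer: no

Derivation:
After 1 (rotate_left(2, 6, k=4)): [0, 4, 7, 6, 8, 5, 1, 3, 9, 2]
After 2 (rotate_left(1, 3, k=1)): [0, 7, 6, 4, 8, 5, 1, 3, 9, 2]
After 3 (reverse(5, 7)): [0, 7, 6, 4, 8, 3, 1, 5, 9, 2]
After 4 (swap(0, 5)): [3, 7, 6, 4, 8, 0, 1, 5, 9, 2]
After 5 (swap(5, 2)): [3, 7, 0, 4, 8, 6, 1, 5, 9, 2]
After 6 (swap(4, 2)): [3, 7, 8, 4, 0, 6, 1, 5, 9, 2]
After 7 (reverse(6, 7)): [3, 7, 8, 4, 0, 6, 5, 1, 9, 2]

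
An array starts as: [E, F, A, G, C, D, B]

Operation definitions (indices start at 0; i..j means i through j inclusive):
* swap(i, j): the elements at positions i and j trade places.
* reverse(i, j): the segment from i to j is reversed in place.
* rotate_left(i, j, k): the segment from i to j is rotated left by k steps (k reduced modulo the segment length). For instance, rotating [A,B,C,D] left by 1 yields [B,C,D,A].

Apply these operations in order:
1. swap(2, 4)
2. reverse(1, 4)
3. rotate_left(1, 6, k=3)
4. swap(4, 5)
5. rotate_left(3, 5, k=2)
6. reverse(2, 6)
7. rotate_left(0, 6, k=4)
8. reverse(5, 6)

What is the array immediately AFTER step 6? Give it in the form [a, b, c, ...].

Answer: [E, F, C, G, B, A, D]

Derivation:
After 1 (swap(2, 4)): [E, F, C, G, A, D, B]
After 2 (reverse(1, 4)): [E, A, G, C, F, D, B]
After 3 (rotate_left(1, 6, k=3)): [E, F, D, B, A, G, C]
After 4 (swap(4, 5)): [E, F, D, B, G, A, C]
After 5 (rotate_left(3, 5, k=2)): [E, F, D, A, B, G, C]
After 6 (reverse(2, 6)): [E, F, C, G, B, A, D]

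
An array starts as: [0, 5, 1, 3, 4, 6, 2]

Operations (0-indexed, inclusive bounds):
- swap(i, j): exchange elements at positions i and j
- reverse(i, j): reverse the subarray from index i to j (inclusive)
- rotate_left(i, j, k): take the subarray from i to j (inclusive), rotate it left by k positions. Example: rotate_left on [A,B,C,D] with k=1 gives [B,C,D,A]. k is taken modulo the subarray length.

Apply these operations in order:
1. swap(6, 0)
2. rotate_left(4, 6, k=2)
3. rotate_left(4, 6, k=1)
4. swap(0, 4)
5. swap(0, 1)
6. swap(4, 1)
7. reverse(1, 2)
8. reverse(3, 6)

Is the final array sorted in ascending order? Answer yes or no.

Answer: no

Derivation:
After 1 (swap(6, 0)): [2, 5, 1, 3, 4, 6, 0]
After 2 (rotate_left(4, 6, k=2)): [2, 5, 1, 3, 0, 4, 6]
After 3 (rotate_left(4, 6, k=1)): [2, 5, 1, 3, 4, 6, 0]
After 4 (swap(0, 4)): [4, 5, 1, 3, 2, 6, 0]
After 5 (swap(0, 1)): [5, 4, 1, 3, 2, 6, 0]
After 6 (swap(4, 1)): [5, 2, 1, 3, 4, 6, 0]
After 7 (reverse(1, 2)): [5, 1, 2, 3, 4, 6, 0]
After 8 (reverse(3, 6)): [5, 1, 2, 0, 6, 4, 3]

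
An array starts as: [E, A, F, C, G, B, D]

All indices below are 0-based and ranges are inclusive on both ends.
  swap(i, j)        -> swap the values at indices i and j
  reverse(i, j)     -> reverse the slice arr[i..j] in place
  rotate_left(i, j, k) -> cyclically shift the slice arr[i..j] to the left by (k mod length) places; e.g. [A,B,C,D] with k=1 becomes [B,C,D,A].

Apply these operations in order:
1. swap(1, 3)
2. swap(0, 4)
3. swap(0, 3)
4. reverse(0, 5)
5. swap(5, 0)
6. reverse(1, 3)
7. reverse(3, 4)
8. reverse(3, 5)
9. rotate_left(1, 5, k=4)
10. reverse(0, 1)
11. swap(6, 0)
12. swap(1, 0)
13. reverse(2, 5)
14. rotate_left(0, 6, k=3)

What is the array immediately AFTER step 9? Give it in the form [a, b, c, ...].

Answer: [A, C, F, G, B, E, D]

Derivation:
After 1 (swap(1, 3)): [E, C, F, A, G, B, D]
After 2 (swap(0, 4)): [G, C, F, A, E, B, D]
After 3 (swap(0, 3)): [A, C, F, G, E, B, D]
After 4 (reverse(0, 5)): [B, E, G, F, C, A, D]
After 5 (swap(5, 0)): [A, E, G, F, C, B, D]
After 6 (reverse(1, 3)): [A, F, G, E, C, B, D]
After 7 (reverse(3, 4)): [A, F, G, C, E, B, D]
After 8 (reverse(3, 5)): [A, F, G, B, E, C, D]
After 9 (rotate_left(1, 5, k=4)): [A, C, F, G, B, E, D]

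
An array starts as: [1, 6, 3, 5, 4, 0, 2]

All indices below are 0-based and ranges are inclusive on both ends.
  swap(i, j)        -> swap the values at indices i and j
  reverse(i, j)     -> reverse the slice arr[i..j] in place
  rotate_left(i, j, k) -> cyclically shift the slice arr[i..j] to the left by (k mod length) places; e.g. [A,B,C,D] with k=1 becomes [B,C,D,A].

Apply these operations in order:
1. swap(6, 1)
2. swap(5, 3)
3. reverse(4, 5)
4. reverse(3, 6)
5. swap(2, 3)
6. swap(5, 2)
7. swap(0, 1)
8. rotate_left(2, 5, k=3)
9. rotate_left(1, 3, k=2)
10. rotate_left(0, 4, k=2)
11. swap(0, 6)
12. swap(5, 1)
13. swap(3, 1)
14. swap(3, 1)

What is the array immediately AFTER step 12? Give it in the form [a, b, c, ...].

Answer: [0, 4, 3, 2, 5, 6, 1]

Derivation:
After 1 (swap(6, 1)): [1, 2, 3, 5, 4, 0, 6]
After 2 (swap(5, 3)): [1, 2, 3, 0, 4, 5, 6]
After 3 (reverse(4, 5)): [1, 2, 3, 0, 5, 4, 6]
After 4 (reverse(3, 6)): [1, 2, 3, 6, 4, 5, 0]
After 5 (swap(2, 3)): [1, 2, 6, 3, 4, 5, 0]
After 6 (swap(5, 2)): [1, 2, 5, 3, 4, 6, 0]
After 7 (swap(0, 1)): [2, 1, 5, 3, 4, 6, 0]
After 8 (rotate_left(2, 5, k=3)): [2, 1, 6, 5, 3, 4, 0]
After 9 (rotate_left(1, 3, k=2)): [2, 5, 1, 6, 3, 4, 0]
After 10 (rotate_left(0, 4, k=2)): [1, 6, 3, 2, 5, 4, 0]
After 11 (swap(0, 6)): [0, 6, 3, 2, 5, 4, 1]
After 12 (swap(5, 1)): [0, 4, 3, 2, 5, 6, 1]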